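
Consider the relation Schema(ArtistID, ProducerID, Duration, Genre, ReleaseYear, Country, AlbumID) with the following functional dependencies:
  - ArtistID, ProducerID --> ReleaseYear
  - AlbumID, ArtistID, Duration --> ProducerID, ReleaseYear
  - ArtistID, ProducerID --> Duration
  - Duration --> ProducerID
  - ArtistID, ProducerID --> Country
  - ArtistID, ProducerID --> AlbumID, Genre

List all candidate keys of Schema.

{ArtistID, Duration}, {ArtistID, ProducerID}

No FD produces {ArtistID}, so it must be in every candidate key.
Closure of {ArtistID, Duration} is {AlbumID, ArtistID, Country, Duration, Genre, ProducerID, ReleaseYear}, the whole schema; {ArtistID, Duration} is a candidate key.
Closure of {ArtistID, ProducerID} is {AlbumID, ArtistID, Country, Duration, Genre, ProducerID, ReleaseYear}, the whole schema; {ArtistID, ProducerID} is a candidate key.
No proper subset of any of these is a key, and no other minimal superkey exists.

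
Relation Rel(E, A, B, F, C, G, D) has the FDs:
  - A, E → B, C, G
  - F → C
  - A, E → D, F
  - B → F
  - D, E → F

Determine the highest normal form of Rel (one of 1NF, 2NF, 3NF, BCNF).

Candidate key: {A, E}. Prime attributes: {A, E}.
F → C breaks BCNF: {F}⁺ = {C, F}, so {F} is not a superkey.
F → C has non-prime {C} on the right and a non-superkey on the left, so 3NF fails.
No proper subset of a key has a non-prime attribute in its closure, so there is no partial dependency; 2NF holds.

2NF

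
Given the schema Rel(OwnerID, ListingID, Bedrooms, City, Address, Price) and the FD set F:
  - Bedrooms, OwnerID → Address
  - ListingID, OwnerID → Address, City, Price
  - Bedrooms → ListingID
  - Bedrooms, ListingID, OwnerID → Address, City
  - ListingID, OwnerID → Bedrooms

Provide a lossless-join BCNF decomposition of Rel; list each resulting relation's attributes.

Candidate keys of the original relation: {Bedrooms, OwnerID}, {ListingID, OwnerID}.
{Address, Bedrooms, City, ListingID, OwnerID, Price}: {Bedrooms} determines {Bedrooms, ListingID} here but is not a superkey — split on Bedrooms → ListingID, giving {Bedrooms, ListingID} and {Address, Bedrooms, City, OwnerID, Price}.
{Bedrooms, ListingID} has no BCNF violation.
{Address, Bedrooms, City, OwnerID, Price} has no BCNF violation.

{Address, Bedrooms, City, OwnerID, Price}; {Bedrooms, ListingID}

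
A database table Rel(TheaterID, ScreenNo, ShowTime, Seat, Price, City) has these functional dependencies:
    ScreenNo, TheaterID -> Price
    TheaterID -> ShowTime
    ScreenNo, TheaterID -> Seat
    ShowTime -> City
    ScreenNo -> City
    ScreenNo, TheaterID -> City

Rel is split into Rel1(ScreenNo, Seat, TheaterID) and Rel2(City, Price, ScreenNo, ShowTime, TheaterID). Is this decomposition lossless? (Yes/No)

Common attributes: {ScreenNo, TheaterID}; their closure is {City, Price, ScreenNo, Seat, ShowTime, TheaterID}.
Rel1 is contained in that closure, so Rel1 ∩ Rel2 -> Rel1 holds and the join is lossless.

Yes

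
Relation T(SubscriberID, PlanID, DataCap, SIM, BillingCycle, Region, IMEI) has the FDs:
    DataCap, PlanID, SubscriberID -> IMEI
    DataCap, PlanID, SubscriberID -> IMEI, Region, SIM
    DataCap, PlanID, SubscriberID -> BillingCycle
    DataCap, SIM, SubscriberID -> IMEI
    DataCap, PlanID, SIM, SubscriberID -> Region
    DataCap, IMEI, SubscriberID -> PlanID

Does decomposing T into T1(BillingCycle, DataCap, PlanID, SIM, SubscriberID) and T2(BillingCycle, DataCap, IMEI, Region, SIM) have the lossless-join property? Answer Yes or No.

T1 ∩ T2 = {BillingCycle, DataCap, SIM}; its closure under F is {BillingCycle, DataCap, SIM}.
Neither T1 nor T2 is contained in that closure, so the decomposition is lossy.

No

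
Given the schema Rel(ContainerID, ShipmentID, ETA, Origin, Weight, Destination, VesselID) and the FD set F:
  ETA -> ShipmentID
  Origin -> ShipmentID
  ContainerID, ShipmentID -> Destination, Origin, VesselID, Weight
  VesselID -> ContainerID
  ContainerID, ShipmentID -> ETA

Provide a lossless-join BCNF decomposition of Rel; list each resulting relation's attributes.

Candidate keys of the original relation: {ContainerID, ETA}, {ContainerID, Origin}, {ContainerID, ShipmentID}, {ETA, VesselID}, {Origin, VesselID}, {ShipmentID, VesselID}.
Within {ContainerID, Destination, ETA, Origin, ShipmentID, VesselID, Weight}: {ETA}⁺ ∩ {ContainerID, Destination, ETA, Origin, ShipmentID, VesselID, Weight} = {ETA, ShipmentID}, not the whole set, so ETA -> ShipmentID violates BCNF; decompose into {ETA, ShipmentID} and {ContainerID, Destination, ETA, Origin, VesselID, Weight}.
{ETA, ShipmentID} has no BCNF violation.
Within {ContainerID, Destination, ETA, Origin, VesselID, Weight}: {VesselID}⁺ ∩ {ContainerID, Destination, ETA, Origin, VesselID, Weight} = {ContainerID, VesselID}, not the whole set, so VesselID -> ContainerID violates BCNF; decompose into {ContainerID, VesselID} and {Destination, ETA, Origin, VesselID, Weight}.
{ContainerID, VesselID} has no BCNF violation.
{Destination, ETA, Origin, VesselID, Weight} has no BCNF violation.

{ContainerID, VesselID}; {Destination, ETA, Origin, VesselID, Weight}; {ETA, ShipmentID}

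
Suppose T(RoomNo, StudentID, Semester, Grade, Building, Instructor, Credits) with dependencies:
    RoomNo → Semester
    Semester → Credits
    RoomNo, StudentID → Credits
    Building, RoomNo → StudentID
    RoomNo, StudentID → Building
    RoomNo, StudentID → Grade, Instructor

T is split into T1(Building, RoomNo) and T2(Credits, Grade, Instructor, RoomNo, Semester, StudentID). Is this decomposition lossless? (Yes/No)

No

Common attributes: {RoomNo}; their closure is {Credits, RoomNo, Semester}.
T1 ⊄ {Credits, RoomNo, Semester} and T2 ⊄ {Credits, RoomNo, Semester}, so the split is lossy.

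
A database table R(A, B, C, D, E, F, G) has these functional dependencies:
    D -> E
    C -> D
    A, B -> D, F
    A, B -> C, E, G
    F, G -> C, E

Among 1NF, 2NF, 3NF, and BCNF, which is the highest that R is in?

2NF

Candidate key: {A, B}. Prime attributes: {A, B}.
For D -> E we have {D}⁺ = {D, E}; {D} is not a superkey, so BCNF fails.
D -> E has non-prime {E} on the right and a non-superkey on the left, so 3NF fails.
No non-prime attribute depends on a proper subset of any candidate key, so 2NF holds.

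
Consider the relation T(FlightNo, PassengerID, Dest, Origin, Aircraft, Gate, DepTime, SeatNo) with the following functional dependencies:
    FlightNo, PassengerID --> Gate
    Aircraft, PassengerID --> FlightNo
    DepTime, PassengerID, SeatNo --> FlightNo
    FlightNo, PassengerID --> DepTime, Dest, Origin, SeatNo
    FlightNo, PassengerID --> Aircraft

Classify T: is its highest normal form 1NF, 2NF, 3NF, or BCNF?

Candidate keys: {Aircraft, PassengerID}, {DepTime, PassengerID, SeatNo}, {FlightNo, PassengerID}. Prime attributes: {Aircraft, DepTime, FlightNo, PassengerID, SeatNo}.
The left-hand side of every FD is a superkey, so BCNF is satisfied.

BCNF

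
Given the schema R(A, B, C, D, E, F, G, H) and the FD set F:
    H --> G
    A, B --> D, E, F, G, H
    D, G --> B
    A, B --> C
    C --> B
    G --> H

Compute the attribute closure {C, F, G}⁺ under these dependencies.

{B, C, F, G, H}

Start with {C, F, G}.
C --> B applies; add {B} → now {B, C, F, G}.
G --> H applies; add {H} → now {B, C, F, G, H}.
No further FD applies.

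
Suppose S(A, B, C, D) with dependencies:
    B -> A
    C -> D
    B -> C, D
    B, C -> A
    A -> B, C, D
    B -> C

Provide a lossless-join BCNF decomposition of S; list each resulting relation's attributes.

Candidate keys of the original relation: {A}, {B}.
In {A, B, C, D}, {C} is not a superkey ({C}⁺ restricted to this set is {C, D}), so split on C -> D into {C, D} and {A, B, C}.
{C, D} is in BCNF.
{A, B, C} is in BCNF.

{A, B, C}; {C, D}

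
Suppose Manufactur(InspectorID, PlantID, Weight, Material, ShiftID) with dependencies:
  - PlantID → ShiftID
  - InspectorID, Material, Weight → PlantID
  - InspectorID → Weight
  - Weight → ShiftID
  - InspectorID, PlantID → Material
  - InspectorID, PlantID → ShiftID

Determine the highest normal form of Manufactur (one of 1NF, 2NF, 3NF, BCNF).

1NF

Candidate keys: {InspectorID, Material}, {InspectorID, PlantID}. Prime attributes: {InspectorID, Material, PlantID}.
For PlantID → ShiftID we have {PlantID}⁺ = {PlantID, ShiftID}; {PlantID} is not a superkey, so BCNF fails.
PlantID → ShiftID has non-prime {ShiftID} on the right and a non-superkey on the left, so 3NF fails.
The proper key subset {InspectorID} of {InspectorID, Material} determines non-prime {ShiftID, Weight}, so the relation is not even in 2NF.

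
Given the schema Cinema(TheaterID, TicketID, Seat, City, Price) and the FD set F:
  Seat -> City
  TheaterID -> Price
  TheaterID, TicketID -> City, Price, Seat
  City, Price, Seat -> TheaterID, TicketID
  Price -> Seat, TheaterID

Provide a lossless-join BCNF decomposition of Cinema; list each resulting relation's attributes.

Candidate keys of the original relation: {Price}, {TheaterID}.
{City, Price, Seat, TheaterID, TicketID}: {Seat} determines {City, Seat} here but is not a superkey — split on Seat -> City, giving {City, Seat} and {Price, Seat, TheaterID, TicketID}.
{City, Seat} is in BCNF.
{Price, Seat, TheaterID, TicketID} is in BCNF.

{City, Seat}; {Price, Seat, TheaterID, TicketID}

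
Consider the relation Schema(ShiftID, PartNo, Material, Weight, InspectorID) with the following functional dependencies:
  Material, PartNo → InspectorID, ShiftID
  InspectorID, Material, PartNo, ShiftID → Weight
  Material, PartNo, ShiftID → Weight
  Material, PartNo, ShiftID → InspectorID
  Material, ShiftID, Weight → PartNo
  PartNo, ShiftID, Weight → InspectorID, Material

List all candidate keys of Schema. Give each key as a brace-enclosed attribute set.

{Material, PartNo}, {Material, ShiftID, Weight}, {PartNo, ShiftID, Weight}

{Material, PartNo}⁺ = {InspectorID, Material, PartNo, ShiftID, Weight} — all of the relation — so {Material, PartNo} is a candidate key.
{Material, ShiftID, Weight}⁺ = {InspectorID, Material, PartNo, ShiftID, Weight} — all of the relation — so {Material, ShiftID, Weight} is a candidate key.
{PartNo, ShiftID, Weight}⁺ = {InspectorID, Material, PartNo, ShiftID, Weight} — all of the relation — so {PartNo, ShiftID, Weight} is a candidate key.
Any other superkey properly contains one of these, so there are no further candidate keys.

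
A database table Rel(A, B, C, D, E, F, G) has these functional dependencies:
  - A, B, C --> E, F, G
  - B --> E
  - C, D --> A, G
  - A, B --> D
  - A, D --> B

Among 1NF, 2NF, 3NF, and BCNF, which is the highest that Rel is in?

1NF

Candidate keys: {A, B, C}, {C, D}. Prime attributes: {A, B, C, D}.
For B --> E we have {B}⁺ = {B, E}; {B} is not a superkey, so BCNF fails.
B --> E determines the non-prime attribute {E} from a non-superkey — 3NF is violated.
{B} is a proper subset of the key {A, B, C}, and {B}⁺ contains the non-prime attribute {E} — a partial dependency, so 2NF is violated.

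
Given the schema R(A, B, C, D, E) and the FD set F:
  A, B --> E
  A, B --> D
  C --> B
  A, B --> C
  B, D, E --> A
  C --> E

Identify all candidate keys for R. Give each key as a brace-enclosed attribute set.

Closure of {A, B} is {A, B, C, D, E}, the whole schema; {A, B} is a candidate key.
Closure of {A, C} is {A, B, C, D, E}, the whole schema; {A, C} is a candidate key.
Closure of {C, D} is {A, B, C, D, E}, the whole schema; {C, D} is a candidate key.
Closure of {B, D, E} is {A, B, C, D, E}, the whole schema; {B, D, E} is a candidate key.
These are minimal and exhaustive — every other superkey contains one of them.

{A, B}, {A, C}, {B, D, E}, {C, D}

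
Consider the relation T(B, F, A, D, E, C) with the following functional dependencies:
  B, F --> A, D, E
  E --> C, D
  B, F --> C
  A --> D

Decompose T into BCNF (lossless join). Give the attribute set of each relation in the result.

{A, B, E, F}; {C, D, E}

Candidate key of the original relation: {B, F}.
Within {A, B, C, D, E, F}: {E}⁺ ∩ {A, B, C, D, E, F} = {C, D, E}, not the whole set, so E --> C, D violates BCNF; decompose into {C, D, E} and {A, B, E, F}.
{C, D, E} has no BCNF violation.
{A, B, E, F} has no BCNF violation.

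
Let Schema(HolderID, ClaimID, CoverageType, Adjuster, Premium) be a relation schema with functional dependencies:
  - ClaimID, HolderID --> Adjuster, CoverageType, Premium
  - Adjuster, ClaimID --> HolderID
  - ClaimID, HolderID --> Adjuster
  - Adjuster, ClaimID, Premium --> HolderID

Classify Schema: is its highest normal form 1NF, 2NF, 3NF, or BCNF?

BCNF

Candidate keys: {Adjuster, ClaimID}, {ClaimID, HolderID}. Prime attributes: {Adjuster, ClaimID, HolderID}.
Each dependency's left side is a superkey — BCNF holds.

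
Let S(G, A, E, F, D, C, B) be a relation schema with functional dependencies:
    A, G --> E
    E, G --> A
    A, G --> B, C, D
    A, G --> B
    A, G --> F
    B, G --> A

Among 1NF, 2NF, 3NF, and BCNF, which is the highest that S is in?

Candidate keys: {A, G}, {B, G}, {E, G}. Prime attributes: {A, B, E, G}.
Every FD has a superkey on the left, so the relation is in BCNF.

BCNF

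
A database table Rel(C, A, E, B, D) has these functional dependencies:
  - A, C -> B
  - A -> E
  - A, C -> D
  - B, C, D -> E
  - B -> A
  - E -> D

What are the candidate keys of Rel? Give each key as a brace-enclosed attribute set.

{A, C}, {B, C}

{C} never appears on the right of any FD, so every key must include it.
{A, C}⁺ = {A, B, C, D, E}, which is every attribute, so {A, C} is a candidate key.
{B, C}⁺ = {A, B, C, D, E}, which is every attribute, so {B, C} is a candidate key.
No proper subset of any of these is a key, and no other minimal superkey exists.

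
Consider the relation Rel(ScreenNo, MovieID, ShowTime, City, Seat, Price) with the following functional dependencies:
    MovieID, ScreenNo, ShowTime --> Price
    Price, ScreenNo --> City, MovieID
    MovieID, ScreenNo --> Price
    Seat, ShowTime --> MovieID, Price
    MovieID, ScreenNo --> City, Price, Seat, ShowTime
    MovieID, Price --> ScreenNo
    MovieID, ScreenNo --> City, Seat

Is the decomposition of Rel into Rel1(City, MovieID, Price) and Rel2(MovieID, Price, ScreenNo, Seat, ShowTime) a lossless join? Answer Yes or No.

Common attributes: {MovieID, Price}; their closure is {City, MovieID, Price, ScreenNo, Seat, ShowTime}.
This includes all of Rel1, so the common attributes are a superkey of Rel1 — the join is lossless.

Yes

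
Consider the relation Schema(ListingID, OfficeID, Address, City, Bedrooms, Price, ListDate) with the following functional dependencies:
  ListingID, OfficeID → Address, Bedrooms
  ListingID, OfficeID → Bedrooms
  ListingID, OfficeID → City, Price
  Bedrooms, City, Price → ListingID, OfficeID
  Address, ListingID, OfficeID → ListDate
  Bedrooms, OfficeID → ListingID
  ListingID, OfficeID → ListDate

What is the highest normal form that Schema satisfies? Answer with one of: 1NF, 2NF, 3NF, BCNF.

BCNF

Candidate keys: {Bedrooms, City, Price}, {Bedrooms, OfficeID}, {ListingID, OfficeID}. Prime attributes: {Bedrooms, City, ListingID, OfficeID, Price}.
Each dependency's left side is a superkey — BCNF holds.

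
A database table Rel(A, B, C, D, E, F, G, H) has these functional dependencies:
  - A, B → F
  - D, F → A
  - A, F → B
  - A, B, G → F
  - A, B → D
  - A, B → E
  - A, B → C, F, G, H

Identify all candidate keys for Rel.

{A, B}, {A, F}, {D, F}

{A, B}⁺ = {A, B, C, D, E, F, G, H}, which is every attribute, so {A, B} is a candidate key.
{A, F}⁺ = {A, B, C, D, E, F, G, H}, which is every attribute, so {A, F} is a candidate key.
{D, F}⁺ = {A, B, C, D, E, F, G, H}, which is every attribute, so {D, F} is a candidate key.
No proper subset of any of these is a key, and no other minimal superkey exists.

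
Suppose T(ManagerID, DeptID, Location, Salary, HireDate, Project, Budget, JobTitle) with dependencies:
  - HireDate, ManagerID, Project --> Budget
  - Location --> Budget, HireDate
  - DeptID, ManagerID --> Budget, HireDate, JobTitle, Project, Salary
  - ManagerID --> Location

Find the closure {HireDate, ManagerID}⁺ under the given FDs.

{Budget, HireDate, Location, ManagerID}

Start with {HireDate, ManagerID}.
ManagerID --> Location applies; add {Location} → now {HireDate, Location, ManagerID}.
Location --> Budget, HireDate applies; add {Budget} → now {Budget, HireDate, Location, ManagerID}.
No further FD applies.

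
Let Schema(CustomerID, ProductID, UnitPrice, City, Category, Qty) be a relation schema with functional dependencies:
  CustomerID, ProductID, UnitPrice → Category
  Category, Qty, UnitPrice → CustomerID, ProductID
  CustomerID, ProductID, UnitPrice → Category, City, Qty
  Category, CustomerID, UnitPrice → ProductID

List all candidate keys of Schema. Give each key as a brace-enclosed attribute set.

No FD produces {UnitPrice}, so it must be in every candidate key.
{Category, CustomerID, UnitPrice}⁺ = {Category, City, CustomerID, ProductID, Qty, UnitPrice} — all of the relation — so {Category, CustomerID, UnitPrice} is a candidate key.
{Category, Qty, UnitPrice}⁺ = {Category, City, CustomerID, ProductID, Qty, UnitPrice} — all of the relation — so {Category, Qty, UnitPrice} is a candidate key.
{CustomerID, ProductID, UnitPrice}⁺ = {Category, City, CustomerID, ProductID, Qty, UnitPrice} — all of the relation — so {CustomerID, ProductID, UnitPrice} is a candidate key.
No proper subset of any of these is a key, and no other minimal superkey exists.

{Category, CustomerID, UnitPrice}, {Category, Qty, UnitPrice}, {CustomerID, ProductID, UnitPrice}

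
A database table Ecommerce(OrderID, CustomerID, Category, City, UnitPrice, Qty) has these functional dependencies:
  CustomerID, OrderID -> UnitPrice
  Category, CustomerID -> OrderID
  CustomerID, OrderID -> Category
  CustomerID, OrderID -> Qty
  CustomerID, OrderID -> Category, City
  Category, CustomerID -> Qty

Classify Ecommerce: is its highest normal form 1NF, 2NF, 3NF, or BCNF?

BCNF

Candidate keys: {Category, CustomerID}, {CustomerID, OrderID}. Prime attributes: {Category, CustomerID, OrderID}.
Each dependency's left side is a superkey — BCNF holds.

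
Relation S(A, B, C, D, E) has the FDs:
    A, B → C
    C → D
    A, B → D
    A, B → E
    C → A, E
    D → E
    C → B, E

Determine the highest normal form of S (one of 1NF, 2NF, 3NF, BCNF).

Candidate keys: {A, B}, {C}. Prime attributes: {A, B, C}.
D → E: {D}⁺ = {D, E}, which is not all of the attributes, so the left side is not a superkey — BCNF is violated.
Because {E} is non-prime and the left side of D → E is not a superkey, the relation is not in 3NF.
No non-prime attribute depends on a proper subset of any candidate key, so 2NF holds.

2NF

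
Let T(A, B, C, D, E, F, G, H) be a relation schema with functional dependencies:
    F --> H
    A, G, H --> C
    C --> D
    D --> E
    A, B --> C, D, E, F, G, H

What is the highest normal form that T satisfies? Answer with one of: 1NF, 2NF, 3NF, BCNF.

Candidate key: {A, B}. Prime attributes: {A, B}.
F --> H breaks BCNF: {F}⁺ = {F, H}, so {F} is not a superkey.
F --> H determines the non-prime attribute {H} from a non-superkey — 3NF is violated.
No non-prime attribute depends on a proper subset of any candidate key, so 2NF holds.

2NF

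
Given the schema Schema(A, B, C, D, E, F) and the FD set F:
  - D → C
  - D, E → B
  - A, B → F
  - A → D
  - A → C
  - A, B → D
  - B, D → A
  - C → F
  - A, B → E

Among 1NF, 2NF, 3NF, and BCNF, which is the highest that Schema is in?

Candidate keys: {A, B}, {A, E}, {B, D}, {D, E}. Prime attributes: {A, B, D, E}.
D → C: {D}⁺ = {C, D, F}, which is not all of the attributes, so the left side is not a superkey — BCNF is violated.
Because {C} is non-prime and the left side of D → C is not a superkey, the relation is not in 3NF.
{A} is a proper subset of the key {A, B}, and {A}⁺ contains the non-prime attributes {C, F} — a partial dependency, so 2NF is violated.

1NF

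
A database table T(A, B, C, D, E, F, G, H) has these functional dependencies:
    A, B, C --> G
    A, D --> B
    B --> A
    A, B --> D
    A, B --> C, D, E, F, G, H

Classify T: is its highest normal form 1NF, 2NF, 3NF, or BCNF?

Candidate keys: {A, D}, {B}. Prime attributes: {A, B, D}.
Every FD has a superkey on the left, so the relation is in BCNF.

BCNF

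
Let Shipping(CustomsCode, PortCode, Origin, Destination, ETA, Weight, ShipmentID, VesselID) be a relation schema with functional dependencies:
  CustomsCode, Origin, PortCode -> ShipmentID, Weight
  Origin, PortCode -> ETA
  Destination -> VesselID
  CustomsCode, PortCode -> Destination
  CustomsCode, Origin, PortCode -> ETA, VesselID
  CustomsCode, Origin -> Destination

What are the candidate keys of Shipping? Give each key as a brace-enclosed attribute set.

Attributes never on any right-hand side: {CustomsCode, Origin, PortCode} — every candidate key must contain all of them.
Closure of {CustomsCode, Origin, PortCode} is {CustomsCode, Destination, ETA, Origin, PortCode, ShipmentID, VesselID, Weight}, the whole schema; {CustomsCode, Origin, PortCode} is a candidate key.
No other minimal set has full closure, so this is the only candidate key.

{CustomsCode, Origin, PortCode}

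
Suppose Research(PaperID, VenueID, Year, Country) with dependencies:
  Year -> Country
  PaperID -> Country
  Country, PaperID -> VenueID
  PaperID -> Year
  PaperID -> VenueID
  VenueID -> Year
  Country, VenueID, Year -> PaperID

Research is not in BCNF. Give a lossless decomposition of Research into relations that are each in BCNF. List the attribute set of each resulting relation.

{Country, Year}; {PaperID, VenueID, Year}

Candidate keys of the original relation: {PaperID}, {VenueID}.
In {Country, PaperID, VenueID, Year}, {Year} is not a superkey ({Year}⁺ restricted to this set is {Country, Year}), so split on Year -> Country into {Country, Year} and {PaperID, VenueID, Year}.
{Country, Year}: every determinant is a superkey — BCNF.
{PaperID, VenueID, Year}: every determinant is a superkey — BCNF.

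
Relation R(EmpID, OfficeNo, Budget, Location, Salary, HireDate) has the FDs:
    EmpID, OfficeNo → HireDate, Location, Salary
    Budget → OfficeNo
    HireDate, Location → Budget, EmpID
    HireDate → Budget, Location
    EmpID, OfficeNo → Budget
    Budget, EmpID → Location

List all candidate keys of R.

{HireDate}⁺ = {Budget, EmpID, HireDate, Location, OfficeNo, Salary} — all of the relation — so {HireDate} is a candidate key.
{Budget, EmpID}⁺ = {Budget, EmpID, HireDate, Location, OfficeNo, Salary} — all of the relation — so {Budget, EmpID} is a candidate key.
{EmpID, OfficeNo}⁺ = {Budget, EmpID, HireDate, Location, OfficeNo, Salary} — all of the relation — so {EmpID, OfficeNo} is a candidate key.
These are minimal and exhaustive — every other superkey contains one of them.

{Budget, EmpID}, {EmpID, OfficeNo}, {HireDate}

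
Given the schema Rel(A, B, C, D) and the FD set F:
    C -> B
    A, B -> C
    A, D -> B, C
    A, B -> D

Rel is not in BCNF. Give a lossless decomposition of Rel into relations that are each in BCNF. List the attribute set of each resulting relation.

{A, C, D}; {B, C}

Candidate keys of the original relation: {A, B}, {A, C}, {A, D}.
Within {A, B, C, D}: {C}⁺ ∩ {A, B, C, D} = {B, C}, not the whole set, so C -> B violates BCNF; decompose into {B, C} and {A, C, D}.
{B, C} is in BCNF.
{A, C, D} is in BCNF.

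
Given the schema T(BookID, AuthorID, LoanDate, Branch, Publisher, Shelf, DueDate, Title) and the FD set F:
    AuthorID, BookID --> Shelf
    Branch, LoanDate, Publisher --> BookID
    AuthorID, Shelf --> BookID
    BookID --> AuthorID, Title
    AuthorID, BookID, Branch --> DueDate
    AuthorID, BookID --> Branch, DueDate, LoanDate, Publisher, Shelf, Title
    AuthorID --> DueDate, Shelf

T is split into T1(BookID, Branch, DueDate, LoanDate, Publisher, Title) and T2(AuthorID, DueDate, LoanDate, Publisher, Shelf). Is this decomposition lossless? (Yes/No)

The shared attributes are {DueDate, LoanDate, Publisher} and {DueDate, LoanDate, Publisher}⁺ = {DueDate, LoanDate, Publisher}.
The closure covers neither T1 nor T2 entirely; the join is not lossless.

No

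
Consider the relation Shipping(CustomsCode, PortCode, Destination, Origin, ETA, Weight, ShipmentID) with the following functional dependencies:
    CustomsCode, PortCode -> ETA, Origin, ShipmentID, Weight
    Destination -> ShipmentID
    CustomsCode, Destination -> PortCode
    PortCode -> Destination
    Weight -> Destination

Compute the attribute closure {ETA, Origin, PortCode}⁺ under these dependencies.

{Destination, ETA, Origin, PortCode, ShipmentID}

Start with {ETA, Origin, PortCode}.
PortCode -> Destination applies; add {Destination} → now {Destination, ETA, Origin, PortCode}.
Destination -> ShipmentID applies; add {ShipmentID} → now {Destination, ETA, Origin, PortCode, ShipmentID}.
No further FD applies.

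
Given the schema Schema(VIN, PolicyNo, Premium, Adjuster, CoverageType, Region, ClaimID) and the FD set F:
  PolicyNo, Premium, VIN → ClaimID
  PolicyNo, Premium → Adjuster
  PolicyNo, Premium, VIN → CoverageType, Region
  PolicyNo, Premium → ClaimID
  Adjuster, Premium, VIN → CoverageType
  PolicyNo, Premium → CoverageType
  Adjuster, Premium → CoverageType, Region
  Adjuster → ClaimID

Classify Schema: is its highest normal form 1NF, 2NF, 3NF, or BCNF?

Candidate key: {PolicyNo, Premium, VIN}. Prime attributes: {PolicyNo, Premium, VIN}.
PolicyNo, Premium → Adjuster breaks BCNF: {PolicyNo, Premium}⁺ = {Adjuster, ClaimID, CoverageType, PolicyNo, Premium, Region}, so {PolicyNo, Premium} is not a superkey.
PolicyNo, Premium → Adjuster has non-prime {Adjuster} on the right and a non-superkey on the left, so 3NF fails.
Since {PolicyNo, Premium} ⊂ {PolicyNo, Premium, VIN} and {PolicyNo, Premium}⁺ ⊇ {Adjuster, ClaimID, CoverageType, Region} with {Adjuster, ClaimID, CoverageType, Region} non-prime, there is a partial dependency; 2NF fails.

1NF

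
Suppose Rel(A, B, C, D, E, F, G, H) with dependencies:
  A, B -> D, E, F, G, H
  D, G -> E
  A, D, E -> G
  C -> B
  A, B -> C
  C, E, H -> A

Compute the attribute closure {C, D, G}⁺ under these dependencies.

{B, C, D, E, G}

Start with {C, D, G}.
D, G -> E applies; add {E} → now {C, D, E, G}.
C -> B applies; add {B} → now {B, C, D, E, G}.
No further FD applies.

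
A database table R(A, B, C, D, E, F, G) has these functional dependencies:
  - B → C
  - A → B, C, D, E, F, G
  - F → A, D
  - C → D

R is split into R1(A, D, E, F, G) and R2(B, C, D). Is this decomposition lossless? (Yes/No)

The shared attributes are {D} and {D}⁺ = {D}.
Neither R1 nor R2 is contained in that closure, so the decomposition is lossy.

No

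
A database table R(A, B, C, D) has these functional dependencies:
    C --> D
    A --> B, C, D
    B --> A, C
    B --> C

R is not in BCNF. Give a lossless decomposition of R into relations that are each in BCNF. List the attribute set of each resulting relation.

{A, B, C}; {C, D}

Candidate keys of the original relation: {A}, {B}.
Within {A, B, C, D}: {C}⁺ ∩ {A, B, C, D} = {C, D}, not the whole set, so C --> D violates BCNF; decompose into {C, D} and {A, B, C}.
{C, D} is in BCNF.
{A, B, C} is in BCNF.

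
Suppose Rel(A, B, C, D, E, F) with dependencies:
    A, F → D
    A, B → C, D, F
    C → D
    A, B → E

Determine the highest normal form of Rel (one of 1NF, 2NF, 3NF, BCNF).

Candidate key: {A, B}. Prime attributes: {A, B}.
A, F → D: {A, F}⁺ = {A, D, F}, which is not all of the attributes, so the left side is not a superkey — BCNF is violated.
Because {D} is non-prime and the left side of A, F → D is not a superkey, the relation is not in 3NF.
No non-prime attribute depends on a proper subset of any candidate key, so 2NF holds.

2NF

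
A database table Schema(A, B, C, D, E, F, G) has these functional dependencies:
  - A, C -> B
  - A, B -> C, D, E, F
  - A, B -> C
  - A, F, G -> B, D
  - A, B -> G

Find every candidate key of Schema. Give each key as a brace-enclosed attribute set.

{A, B}, {A, C}, {A, F, G}

{A} never appears on the right of any FD, so every key must include it.
{A, B}⁺ = {A, B, C, D, E, F, G} — all of the relation — so {A, B} is a candidate key.
{A, C}⁺ = {A, B, C, D, E, F, G} — all of the relation — so {A, C} is a candidate key.
{A, F, G}⁺ = {A, B, C, D, E, F, G} — all of the relation — so {A, F, G} is a candidate key.
No proper subset of any of these is a key, and no other minimal superkey exists.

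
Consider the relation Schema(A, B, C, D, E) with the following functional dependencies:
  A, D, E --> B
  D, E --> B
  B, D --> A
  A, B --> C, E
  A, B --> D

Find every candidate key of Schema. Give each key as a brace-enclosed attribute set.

{A, B}, {B, D}, {D, E}

{A, B} is a candidate key since {A, B}⁺ = {A, B, C, D, E} covers every attribute.
{B, D} is a candidate key since {B, D}⁺ = {A, B, C, D, E} covers every attribute.
{D, E} is a candidate key since {D, E}⁺ = {A, B, C, D, E} covers every attribute.
Any other superkey properly contains one of these, so there are no further candidate keys.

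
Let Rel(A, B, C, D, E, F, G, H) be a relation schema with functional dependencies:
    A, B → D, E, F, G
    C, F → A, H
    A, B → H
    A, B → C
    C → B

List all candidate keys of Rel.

{A, B}⁺ = {A, B, C, D, E, F, G, H} — all of the relation — so {A, B} is a candidate key.
{A, C}⁺ = {A, B, C, D, E, F, G, H} — all of the relation — so {A, C} is a candidate key.
{C, F}⁺ = {A, B, C, D, E, F, G, H} — all of the relation — so {C, F} is a candidate key.
These are minimal and exhaustive — every other superkey contains one of them.

{A, B}, {A, C}, {C, F}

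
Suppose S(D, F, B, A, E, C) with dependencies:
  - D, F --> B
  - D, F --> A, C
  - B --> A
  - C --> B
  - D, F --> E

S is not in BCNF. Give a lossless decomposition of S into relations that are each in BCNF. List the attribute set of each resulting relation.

Candidate key of the original relation: {D, F}.
{A, B, C, D, E, F}: {B} determines {A, B} here but is not a superkey — split on B --> A, giving {A, B} and {B, C, D, E, F}.
{A, B} has no BCNF violation.
{B, C, D, E, F}: {C} determines {B, C} here but is not a superkey — split on C --> B, giving {B, C} and {C, D, E, F}.
{B, C} has no BCNF violation.
{C, D, E, F} has no BCNF violation.

{A, B}; {B, C}; {C, D, E, F}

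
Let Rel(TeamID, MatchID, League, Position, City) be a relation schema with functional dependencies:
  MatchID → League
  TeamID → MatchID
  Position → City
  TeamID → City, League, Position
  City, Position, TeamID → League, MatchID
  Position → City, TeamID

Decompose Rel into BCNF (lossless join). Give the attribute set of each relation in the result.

Candidate keys of the original relation: {Position}, {TeamID}.
Within {City, League, MatchID, Position, TeamID}: {MatchID}⁺ ∩ {City, League, MatchID, Position, TeamID} = {League, MatchID}, not the whole set, so MatchID → League violates BCNF; decompose into {League, MatchID} and {City, MatchID, Position, TeamID}.
{League, MatchID}: every determinant is a superkey — BCNF.
{City, MatchID, Position, TeamID}: every determinant is a superkey — BCNF.

{City, MatchID, Position, TeamID}; {League, MatchID}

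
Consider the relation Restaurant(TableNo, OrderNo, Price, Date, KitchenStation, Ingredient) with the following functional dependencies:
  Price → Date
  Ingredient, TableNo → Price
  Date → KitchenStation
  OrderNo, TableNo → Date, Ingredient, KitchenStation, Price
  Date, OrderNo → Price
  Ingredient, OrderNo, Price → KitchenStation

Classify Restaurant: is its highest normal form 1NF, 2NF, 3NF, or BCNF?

Candidate key: {OrderNo, TableNo}. Prime attributes: {OrderNo, TableNo}.
For Price → Date we have {Price}⁺ = {Date, KitchenStation, Price}; {Price} is not a superkey, so BCNF fails.
Price → Date has non-prime {Date} on the right and a non-superkey on the left, so 3NF fails.
Checking every proper subset of each key, none determines a non-prime attribute — 2NF is satisfied.

2NF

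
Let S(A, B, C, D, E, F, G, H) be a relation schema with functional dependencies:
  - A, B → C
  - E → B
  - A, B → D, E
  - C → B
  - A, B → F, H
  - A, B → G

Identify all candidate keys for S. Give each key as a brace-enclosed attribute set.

{A} never appears on the right of any FD, so every key must include it.
{A, B} is a candidate key since {A, B}⁺ = {A, B, C, D, E, F, G, H} covers every attribute.
{A, C} is a candidate key since {A, C}⁺ = {A, B, C, D, E, F, G, H} covers every attribute.
{A, E} is a candidate key since {A, E}⁺ = {A, B, C, D, E, F, G, H} covers every attribute.
No proper subset of any of these is a key, and no other minimal superkey exists.

{A, B}, {A, C}, {A, E}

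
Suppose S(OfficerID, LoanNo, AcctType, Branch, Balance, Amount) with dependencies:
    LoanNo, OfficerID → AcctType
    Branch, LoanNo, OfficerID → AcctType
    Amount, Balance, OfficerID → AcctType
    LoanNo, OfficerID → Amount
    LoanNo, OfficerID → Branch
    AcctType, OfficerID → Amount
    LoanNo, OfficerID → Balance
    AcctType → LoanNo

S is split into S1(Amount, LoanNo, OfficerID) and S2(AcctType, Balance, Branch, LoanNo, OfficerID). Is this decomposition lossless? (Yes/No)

Yes

Common attributes: {LoanNo, OfficerID}; their closure is {AcctType, Amount, Balance, Branch, LoanNo, OfficerID}.
Since S1 ⊆ {AcctType, Amount, Balance, Branch, LoanNo, OfficerID}, the intersection is a superkey of S1; the decomposition is lossless.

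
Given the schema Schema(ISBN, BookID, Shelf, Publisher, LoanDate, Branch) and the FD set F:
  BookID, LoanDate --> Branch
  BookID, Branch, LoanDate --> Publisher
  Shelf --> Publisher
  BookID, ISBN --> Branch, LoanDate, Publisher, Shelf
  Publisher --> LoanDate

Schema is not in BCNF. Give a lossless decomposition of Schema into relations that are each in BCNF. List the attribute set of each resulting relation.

Candidate key of the original relation: {BookID, ISBN}.
In {BookID, Branch, ISBN, LoanDate, Publisher, Shelf}, {BookID, LoanDate} is not a superkey ({BookID, LoanDate}⁺ restricted to this set is {BookID, Branch, LoanDate, Publisher}), so split on BookID, LoanDate --> Branch, Publisher into {BookID, Branch, LoanDate, Publisher} and {BookID, ISBN, LoanDate, Shelf}.
In {BookID, Branch, LoanDate, Publisher}, {Publisher} is not a superkey ({Publisher}⁺ restricted to this set is {LoanDate, Publisher}), so split on Publisher --> LoanDate into {LoanDate, Publisher} and {BookID, Branch, Publisher}.
{LoanDate, Publisher} is in BCNF.
{BookID, Branch, Publisher} is in BCNF.
In {BookID, ISBN, LoanDate, Shelf}, {Shelf} is not a superkey ({Shelf}⁺ restricted to this set is {LoanDate, Shelf}), so split on Shelf --> LoanDate into {LoanDate, Shelf} and {BookID, ISBN, Shelf}.
{LoanDate, Shelf} is in BCNF.
{BookID, ISBN, Shelf} is in BCNF.

{BookID, Branch, Publisher}; {BookID, ISBN, Shelf}; {LoanDate, Publisher}; {LoanDate, Shelf}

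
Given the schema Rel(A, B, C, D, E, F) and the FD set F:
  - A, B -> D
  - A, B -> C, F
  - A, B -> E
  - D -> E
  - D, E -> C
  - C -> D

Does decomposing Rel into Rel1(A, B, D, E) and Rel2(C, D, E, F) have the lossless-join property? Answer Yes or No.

No

Common attributes: {D, E}; their closure is {C, D, E}.
The closure covers neither Rel1 nor Rel2 entirely; the join is not lossless.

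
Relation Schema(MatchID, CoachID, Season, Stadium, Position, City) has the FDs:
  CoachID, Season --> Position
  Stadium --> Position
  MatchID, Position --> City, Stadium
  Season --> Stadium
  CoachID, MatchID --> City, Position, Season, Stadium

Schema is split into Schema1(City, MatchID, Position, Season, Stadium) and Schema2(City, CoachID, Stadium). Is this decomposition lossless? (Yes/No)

No

Common attributes: {City, Stadium}; their closure is {City, Position, Stadium}.
The closure covers neither Schema1 nor Schema2 entirely; the join is not lossless.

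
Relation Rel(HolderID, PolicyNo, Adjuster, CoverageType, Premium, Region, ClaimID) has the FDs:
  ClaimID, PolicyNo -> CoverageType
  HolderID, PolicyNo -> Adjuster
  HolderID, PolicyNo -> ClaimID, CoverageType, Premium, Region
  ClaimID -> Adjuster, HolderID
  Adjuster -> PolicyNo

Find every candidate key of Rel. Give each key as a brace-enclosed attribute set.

{ClaimID} is a candidate key since {ClaimID}⁺ = {Adjuster, ClaimID, CoverageType, HolderID, PolicyNo, Premium, Region} covers every attribute.
{Adjuster, HolderID} is a candidate key since {Adjuster, HolderID}⁺ = {Adjuster, ClaimID, CoverageType, HolderID, PolicyNo, Premium, Region} covers every attribute.
{HolderID, PolicyNo} is a candidate key since {HolderID, PolicyNo}⁺ = {Adjuster, ClaimID, CoverageType, HolderID, PolicyNo, Premium, Region} covers every attribute.
Any other superkey properly contains one of these, so there are no further candidate keys.

{Adjuster, HolderID}, {ClaimID}, {HolderID, PolicyNo}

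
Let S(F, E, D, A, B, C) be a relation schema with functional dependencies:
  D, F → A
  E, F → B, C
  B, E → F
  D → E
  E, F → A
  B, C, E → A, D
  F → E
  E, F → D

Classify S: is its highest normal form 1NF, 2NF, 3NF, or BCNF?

3NF

Candidate keys: {B, D}, {B, E}, {F}. Prime attributes: {B, D, E, F}.
For D → E we have {D}⁺ = {D, E}; {D} is not a superkey, so BCNF fails.
Since {E} ⊆ prime attributes and every other non-superkey FD also has a prime right side, the schema is in 3NF.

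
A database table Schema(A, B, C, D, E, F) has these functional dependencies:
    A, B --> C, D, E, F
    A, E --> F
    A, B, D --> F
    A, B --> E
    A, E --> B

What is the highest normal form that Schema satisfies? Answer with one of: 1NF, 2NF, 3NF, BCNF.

BCNF

Candidate keys: {A, B}, {A, E}. Prime attributes: {A, B, E}.
Every FD has a superkey on the left, so the relation is in BCNF.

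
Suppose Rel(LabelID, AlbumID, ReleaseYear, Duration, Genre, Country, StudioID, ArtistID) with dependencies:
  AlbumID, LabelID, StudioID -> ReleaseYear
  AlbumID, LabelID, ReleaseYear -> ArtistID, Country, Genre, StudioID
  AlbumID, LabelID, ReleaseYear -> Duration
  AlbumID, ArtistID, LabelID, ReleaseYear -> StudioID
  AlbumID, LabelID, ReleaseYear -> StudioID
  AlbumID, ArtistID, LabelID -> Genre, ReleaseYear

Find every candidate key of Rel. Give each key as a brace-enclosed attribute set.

{AlbumID, LabelID} never appear on the right of any FD, so every key must include all of them.
{AlbumID, ArtistID, LabelID} is a candidate key since {AlbumID, ArtistID, LabelID}⁺ = {AlbumID, ArtistID, Country, Duration, Genre, LabelID, ReleaseYear, StudioID} covers every attribute.
{AlbumID, LabelID, ReleaseYear} is a candidate key since {AlbumID, LabelID, ReleaseYear}⁺ = {AlbumID, ArtistID, Country, Duration, Genre, LabelID, ReleaseYear, StudioID} covers every attribute.
{AlbumID, LabelID, StudioID} is a candidate key since {AlbumID, LabelID, StudioID}⁺ = {AlbumID, ArtistID, Country, Duration, Genre, LabelID, ReleaseYear, StudioID} covers every attribute.
No proper subset of any of these is a key, and no other minimal superkey exists.

{AlbumID, ArtistID, LabelID}, {AlbumID, LabelID, ReleaseYear}, {AlbumID, LabelID, StudioID}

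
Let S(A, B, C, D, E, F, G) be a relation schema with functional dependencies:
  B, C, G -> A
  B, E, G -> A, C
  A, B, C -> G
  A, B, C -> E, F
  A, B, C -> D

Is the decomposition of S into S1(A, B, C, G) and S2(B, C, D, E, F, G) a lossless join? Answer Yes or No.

The shared attributes are {B, C, G} and {B, C, G}⁺ = {A, B, C, D, E, F, G}.
Since S1 ⊆ {A, B, C, D, E, F, G}, the intersection is a superkey of S1; the decomposition is lossless.

Yes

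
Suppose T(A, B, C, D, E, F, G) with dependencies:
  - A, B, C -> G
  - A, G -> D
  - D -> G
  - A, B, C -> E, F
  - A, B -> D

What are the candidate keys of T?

{A, B, C} never appear on the right of any FD, so every key must include all of them.
{A, B, C} is a candidate key since {A, B, C}⁺ = {A, B, C, D, E, F, G} covers every attribute.
No smaller or unrelated set reaches every attribute, so there are no other keys.

{A, B, C}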